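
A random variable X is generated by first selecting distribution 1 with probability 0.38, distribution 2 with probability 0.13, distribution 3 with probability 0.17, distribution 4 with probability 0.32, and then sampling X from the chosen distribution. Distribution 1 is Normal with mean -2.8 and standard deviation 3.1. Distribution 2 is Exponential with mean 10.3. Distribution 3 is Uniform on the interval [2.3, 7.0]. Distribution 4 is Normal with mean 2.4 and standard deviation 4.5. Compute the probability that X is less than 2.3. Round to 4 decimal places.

0.5442

Conditional on each component, P(X < 2.3): 1: 0.950032; 2: 0.200126; 3: 0; 4: 0.491135.
By total probability, P(X < 2.3) = 0.38·0.950032 + 0.13·0.200126 + 0.17·0 + 0.32·0.491135 = 0.544192.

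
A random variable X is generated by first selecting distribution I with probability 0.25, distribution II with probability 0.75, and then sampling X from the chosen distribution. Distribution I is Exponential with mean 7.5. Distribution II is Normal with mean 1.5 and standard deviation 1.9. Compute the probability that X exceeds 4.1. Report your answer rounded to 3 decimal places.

0.209

Conditional on each component, P(X > 4.1): I: 0.578876; II: 0.0855902.
By total probability, P(X > 4.1) = 0.25·0.578876 + 0.75·0.0855902 = 0.208912.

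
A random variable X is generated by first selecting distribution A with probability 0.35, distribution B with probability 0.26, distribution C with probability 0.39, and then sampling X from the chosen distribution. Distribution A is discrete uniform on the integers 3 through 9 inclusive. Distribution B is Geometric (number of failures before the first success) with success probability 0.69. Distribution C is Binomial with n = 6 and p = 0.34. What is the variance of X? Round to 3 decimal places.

Per component, A: μ=6, E[X²]=40; B: μ=0.449275, E[X²]=0.852972; C: μ=2.04, E[X²]=5.508.
E[X] = 0.35·6 + 0.26·0.449275 + 0.39·2.04 = 3.01241.
E[X²] = 0.35·40 + 0.26·0.852972 + 0.39·5.508 = 16.3699.
Var(X) = E[X²] − (E[X])² = 16.3699 − 9.07462 = 7.29527.

7.295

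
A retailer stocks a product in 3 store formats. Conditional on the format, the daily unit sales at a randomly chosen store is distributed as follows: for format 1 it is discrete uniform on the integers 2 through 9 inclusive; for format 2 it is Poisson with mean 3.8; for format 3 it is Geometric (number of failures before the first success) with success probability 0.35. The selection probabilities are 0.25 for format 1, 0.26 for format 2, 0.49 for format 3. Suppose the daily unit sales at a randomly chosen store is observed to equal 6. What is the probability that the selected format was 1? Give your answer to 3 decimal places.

Likelihoods P(X=6 | ·): 1: 0.125; 2: 0.0935513; 3: 0.0263966.
Posterior ∝ prior × likelihood. Numerator for 1: 0.25·0.125 = 0.03125.
Normalizing constant: 0.25·0.125 + 0.26·0.0935513 + 0.49·0.0263966 = 0.0685077.
P(1 | observation) = 0.03125 / 0.0685077 = 0.456153.

0.456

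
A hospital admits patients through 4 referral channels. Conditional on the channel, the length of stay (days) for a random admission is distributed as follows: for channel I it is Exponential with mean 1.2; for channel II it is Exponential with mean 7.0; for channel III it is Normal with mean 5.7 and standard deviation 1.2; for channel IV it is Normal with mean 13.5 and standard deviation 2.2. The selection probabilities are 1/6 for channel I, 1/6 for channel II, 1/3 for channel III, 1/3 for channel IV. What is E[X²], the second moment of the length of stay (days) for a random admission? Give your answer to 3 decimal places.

For each component E[X²] = Var + (mean)², giving I: 2.88; II: 98; III: 33.93; IV: 187.09.
Overall E[X²] = 0.166667·2.88 + 0.166667·98 + 0.333333·33.93 + 0.333333·187.09 = 90.4867.

90.487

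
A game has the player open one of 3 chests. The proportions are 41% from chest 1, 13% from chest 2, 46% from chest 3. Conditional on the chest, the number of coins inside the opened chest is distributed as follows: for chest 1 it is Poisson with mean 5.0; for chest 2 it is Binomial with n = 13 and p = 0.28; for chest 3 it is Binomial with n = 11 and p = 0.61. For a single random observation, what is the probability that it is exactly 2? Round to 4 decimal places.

Conditional on each chest, P(X = 2): 1: 0.0842243; 2: 0.164842; 3: 0.00427173.
By total probability, P(X = 2) = 0.41·0.0842243 + 0.13·0.164842 + 0.46·0.00427173 = 0.0579264.

0.0579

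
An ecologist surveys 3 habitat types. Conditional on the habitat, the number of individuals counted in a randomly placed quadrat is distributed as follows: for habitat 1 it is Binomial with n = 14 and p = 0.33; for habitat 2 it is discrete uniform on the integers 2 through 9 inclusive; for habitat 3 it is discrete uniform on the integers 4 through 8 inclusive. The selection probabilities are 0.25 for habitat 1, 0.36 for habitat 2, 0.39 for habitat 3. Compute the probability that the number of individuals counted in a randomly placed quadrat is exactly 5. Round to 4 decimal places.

Conditional on each habitat, P(X = 5): 1: 0.213161; 2: 0.125; 3: 0.2.
By total probability, P(X = 5) = 0.25·0.213161 + 0.36·0.125 + 0.39·0.2 = 0.17629.

0.1763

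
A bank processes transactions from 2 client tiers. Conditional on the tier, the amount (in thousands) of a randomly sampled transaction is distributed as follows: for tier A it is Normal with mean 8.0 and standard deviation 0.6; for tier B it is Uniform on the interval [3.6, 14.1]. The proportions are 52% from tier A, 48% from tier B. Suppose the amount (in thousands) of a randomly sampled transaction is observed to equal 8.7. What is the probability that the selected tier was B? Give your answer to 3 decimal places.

0.207

Likelihoods f(8.7 | ·): A: 0.336664; B: 0.0952381.
Posterior ∝ prior × likelihood. Numerator for B: 0.48·0.0952381 = 0.0457143.
Normalizing constant: 0.52·0.336664 + 0.48·0.0952381 = 0.22078.
P(B | observation) = 0.0457143 / 0.22078 = 0.207058.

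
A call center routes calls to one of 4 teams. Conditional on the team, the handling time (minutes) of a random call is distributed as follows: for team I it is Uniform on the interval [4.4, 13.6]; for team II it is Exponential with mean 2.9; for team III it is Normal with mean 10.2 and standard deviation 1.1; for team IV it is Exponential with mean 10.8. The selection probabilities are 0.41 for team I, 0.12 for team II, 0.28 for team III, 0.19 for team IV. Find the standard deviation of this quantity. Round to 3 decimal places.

Per component, I: μ=9, E[X²]=88.0533; II: μ=2.9, E[X²]=16.82; III: μ=10.2, E[X²]=105.25; IV: μ=10.8, E[X²]=233.28.
E[X] = 0.41·9 + 0.12·2.9 + 0.28·10.2 + 0.19·10.8 = 8.946.
E[X²] = 0.41·88.0533 + 0.12·16.82 + 0.28·105.25 + 0.19·233.28 = 111.913.
Var(X) = E[X²] − (E[X])² = 111.913 − 80.0309 = 31.8826.
SD(X) = √31.8826 = 5.64646.

5.646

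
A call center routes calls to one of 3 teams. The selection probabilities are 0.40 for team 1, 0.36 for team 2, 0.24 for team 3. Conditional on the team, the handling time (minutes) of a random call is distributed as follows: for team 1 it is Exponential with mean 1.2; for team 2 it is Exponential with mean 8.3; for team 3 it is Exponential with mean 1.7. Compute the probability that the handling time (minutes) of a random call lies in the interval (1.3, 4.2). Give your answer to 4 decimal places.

0.3055

Conditional on each team, P(1.3 < X < 4.2): 1: 0.308268; 2: 0.252136; 3: 0.380936.
By total probability, P(1.3 < X < 4.2) = 0.4·0.308268 + 0.36·0.252136 + 0.24·0.380936 = 0.305501.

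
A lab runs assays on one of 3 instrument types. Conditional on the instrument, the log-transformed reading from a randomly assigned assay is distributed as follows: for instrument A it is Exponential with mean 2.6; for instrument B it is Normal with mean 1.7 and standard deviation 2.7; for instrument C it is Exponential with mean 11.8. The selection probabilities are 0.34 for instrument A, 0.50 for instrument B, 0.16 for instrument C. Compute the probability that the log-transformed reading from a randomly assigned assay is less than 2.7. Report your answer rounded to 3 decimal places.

0.575

Conditional on each instrument, P(X < 2.7): A: 0.646001; B: 0.644447; C: 0.204523.
By total probability, P(X < 2.7) = 0.34·0.646001 + 0.5·0.644447 + 0.16·0.204523 = 0.574587.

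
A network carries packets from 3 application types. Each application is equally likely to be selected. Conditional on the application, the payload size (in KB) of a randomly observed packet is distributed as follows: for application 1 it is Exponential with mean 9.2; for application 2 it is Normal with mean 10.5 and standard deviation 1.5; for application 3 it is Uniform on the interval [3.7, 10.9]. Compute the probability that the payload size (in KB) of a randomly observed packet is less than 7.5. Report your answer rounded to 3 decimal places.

0.369

Conditional on each application, P(X < 7.5): 1: 0.557457; 2: 0.0227501; 3: 0.527778.
By total probability, P(X < 7.5) = 0.333333·0.557457 + 0.333333·0.0227501 + 0.333333·0.527778 = 0.369328.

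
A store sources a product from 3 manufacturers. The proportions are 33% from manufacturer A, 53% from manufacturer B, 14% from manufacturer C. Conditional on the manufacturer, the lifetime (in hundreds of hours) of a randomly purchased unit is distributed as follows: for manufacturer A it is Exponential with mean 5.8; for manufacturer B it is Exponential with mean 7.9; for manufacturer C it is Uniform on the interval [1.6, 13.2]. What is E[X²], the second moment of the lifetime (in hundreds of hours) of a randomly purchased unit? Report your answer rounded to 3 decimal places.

97.593

For each component E[X²] = Var + (mean)², giving A: 67.28; B: 124.82; C: 65.9733.
Overall E[X²] = 0.33·67.28 + 0.53·124.82 + 0.14·65.9733 = 97.5933.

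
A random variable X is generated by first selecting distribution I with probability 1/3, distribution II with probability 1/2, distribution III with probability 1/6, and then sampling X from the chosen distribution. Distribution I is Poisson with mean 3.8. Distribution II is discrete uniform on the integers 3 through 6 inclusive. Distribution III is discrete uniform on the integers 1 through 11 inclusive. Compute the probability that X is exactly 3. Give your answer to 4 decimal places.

0.2083

Conditional on each component, P(X = 3): I: 0.204588; II: 0.25; III: 0.0909091.
By total probability, P(X = 3) = 0.333333·0.204588 + 0.5·0.25 + 0.166667·0.0909091 = 0.208348.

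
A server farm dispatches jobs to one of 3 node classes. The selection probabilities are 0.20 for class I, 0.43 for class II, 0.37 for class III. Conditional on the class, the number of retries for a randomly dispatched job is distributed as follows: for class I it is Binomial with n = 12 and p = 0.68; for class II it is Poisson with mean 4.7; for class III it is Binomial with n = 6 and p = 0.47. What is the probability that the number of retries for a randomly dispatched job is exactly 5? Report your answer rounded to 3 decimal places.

Conditional on each class, P(X = 5): I: 0.0395658; II: 0.17383; III: 0.0729317.
By total probability, P(X = 5) = 0.2·0.0395658 + 0.43·0.17383 + 0.37·0.0729317 = 0.109645.

0.110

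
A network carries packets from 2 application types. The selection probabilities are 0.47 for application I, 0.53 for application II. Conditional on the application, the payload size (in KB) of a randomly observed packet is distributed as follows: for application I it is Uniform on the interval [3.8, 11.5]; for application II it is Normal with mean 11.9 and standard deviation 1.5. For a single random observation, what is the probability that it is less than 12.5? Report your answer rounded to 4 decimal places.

0.8174

Conditional on each application, P(X < 12.5): I: 1; II: 0.655422.
By total probability, P(X < 12.5) = 0.47·1 + 0.53·0.655422 = 0.817374.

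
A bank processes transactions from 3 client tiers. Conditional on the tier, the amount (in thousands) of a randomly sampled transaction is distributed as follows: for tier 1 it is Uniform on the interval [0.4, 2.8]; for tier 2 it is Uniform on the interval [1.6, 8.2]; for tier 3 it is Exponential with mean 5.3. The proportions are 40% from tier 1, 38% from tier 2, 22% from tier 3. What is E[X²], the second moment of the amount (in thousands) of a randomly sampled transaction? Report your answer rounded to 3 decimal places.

24.079

For each component E[X²] = Var + (mean)², giving 1: 3.04; 2: 27.64; 3: 56.18.
Overall E[X²] = 0.4·3.04 + 0.38·27.64 + 0.22·56.18 = 24.0788.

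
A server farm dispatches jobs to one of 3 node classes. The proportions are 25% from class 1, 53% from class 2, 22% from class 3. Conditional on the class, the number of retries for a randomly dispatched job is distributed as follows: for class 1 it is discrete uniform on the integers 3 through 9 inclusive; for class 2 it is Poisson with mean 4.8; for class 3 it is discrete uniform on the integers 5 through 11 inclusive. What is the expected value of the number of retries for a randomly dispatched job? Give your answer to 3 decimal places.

5.804

Component means — 1: 6; 2: 4.8; 3: 8.
E[X] = 0.25·6 + 0.53·4.8 + 0.22·8 = 5.804.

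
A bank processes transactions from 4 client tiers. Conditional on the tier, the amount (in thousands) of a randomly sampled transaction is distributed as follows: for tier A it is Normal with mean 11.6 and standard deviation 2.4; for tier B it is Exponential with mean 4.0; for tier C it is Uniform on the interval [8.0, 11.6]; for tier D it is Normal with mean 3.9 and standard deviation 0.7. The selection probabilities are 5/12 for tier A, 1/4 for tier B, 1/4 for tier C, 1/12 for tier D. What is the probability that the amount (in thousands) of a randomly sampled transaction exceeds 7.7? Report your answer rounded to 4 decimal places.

Conditional on each tier, P(X > 7.7): A: 0.947919; B: 0.145876; C: 1; D: 2.84035e-08.
By total probability, P(X > 7.7) = 0.416667·0.947919 + 0.25·0.145876 + 0.25·1 + 0.0833333·2.84035e-08 = 0.681435.

0.6814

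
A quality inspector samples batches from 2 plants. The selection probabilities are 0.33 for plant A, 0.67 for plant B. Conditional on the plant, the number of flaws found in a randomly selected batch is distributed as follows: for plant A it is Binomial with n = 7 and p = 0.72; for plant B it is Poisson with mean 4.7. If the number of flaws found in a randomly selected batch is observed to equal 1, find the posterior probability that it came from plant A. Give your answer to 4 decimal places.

Likelihoods P(X=1 | ·): A: 0.00242873; B: 0.0427478.
Posterior ∝ prior × likelihood. Numerator for A: 0.33·0.00242873 = 0.00080148.
Normalizing constant: 0.33·0.00242873 + 0.67·0.0427478 = 0.0294425.
P(A | observation) = 0.00080148 / 0.0294425 = 0.0272219.

0.0272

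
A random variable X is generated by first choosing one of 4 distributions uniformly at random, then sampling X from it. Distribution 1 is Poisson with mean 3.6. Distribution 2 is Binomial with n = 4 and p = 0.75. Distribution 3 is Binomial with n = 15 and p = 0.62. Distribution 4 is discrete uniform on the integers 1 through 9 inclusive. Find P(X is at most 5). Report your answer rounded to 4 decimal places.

0.6057

Conditional on each component, P(X ≤ 5): 1: 0.844119; 2: 1; 3: 0.023219; 4: 0.555556.
By total probability, P(X ≤ 5) = 0.25·0.844119 + 0.25·1 + 0.25·0.023219 + 0.25·0.555556 = 0.605723.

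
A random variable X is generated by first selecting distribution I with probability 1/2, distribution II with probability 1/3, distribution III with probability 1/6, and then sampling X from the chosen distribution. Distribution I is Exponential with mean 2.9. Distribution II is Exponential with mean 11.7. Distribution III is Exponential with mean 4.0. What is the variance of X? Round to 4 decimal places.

Per component, I: μ=2.9, E[X²]=16.82; II: μ=11.7, E[X²]=273.78; III: μ=4, E[X²]=32.
E[X] = 0.5·2.9 + 0.333333·11.7 + 0.166667·4 = 6.01667.
E[X²] = 0.5·16.82 + 0.333333·273.78 + 0.166667·32 = 105.003.
Var(X) = E[X²] − (E[X])² = 105.003 − 36.2003 = 68.8031.

68.8031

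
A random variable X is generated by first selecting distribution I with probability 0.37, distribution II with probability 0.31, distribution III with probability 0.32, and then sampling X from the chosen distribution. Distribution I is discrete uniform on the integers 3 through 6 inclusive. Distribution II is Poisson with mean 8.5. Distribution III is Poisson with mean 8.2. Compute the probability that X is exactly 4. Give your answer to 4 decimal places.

Conditional on each component, P(X = 4): I: 0.25; II: 0.0442549; III: 0.0517404.
By total probability, P(X = 4) = 0.37·0.25 + 0.31·0.0442549 + 0.32·0.0517404 = 0.122776.

0.1228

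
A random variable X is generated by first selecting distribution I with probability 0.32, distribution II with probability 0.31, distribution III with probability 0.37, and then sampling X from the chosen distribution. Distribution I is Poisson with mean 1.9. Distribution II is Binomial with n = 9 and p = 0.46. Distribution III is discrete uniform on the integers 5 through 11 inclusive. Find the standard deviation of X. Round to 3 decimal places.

3.065

Per component, I: μ=1.9, E[X²]=5.51; II: μ=4.14, E[X²]=19.3752; III: μ=8, E[X²]=68.
E[X] = 0.32·1.9 + 0.31·4.14 + 0.37·8 = 4.8514.
E[X²] = 0.32·5.51 + 0.31·19.3752 + 0.37·68 = 32.9295.
Var(X) = E[X²] − (E[X])² = 32.9295 − 23.5361 = 9.39343.
SD(X) = √9.39343 = 3.06487.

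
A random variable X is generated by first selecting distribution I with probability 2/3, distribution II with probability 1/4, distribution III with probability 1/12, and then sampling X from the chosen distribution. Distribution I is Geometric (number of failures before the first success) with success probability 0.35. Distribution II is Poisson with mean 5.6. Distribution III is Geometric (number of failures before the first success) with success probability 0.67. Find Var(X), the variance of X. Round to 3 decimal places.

Per component, I: μ=1.85714, E[X²]=8.7551; II: μ=5.6, E[X²]=36.96; III: μ=0.492537, E[X²]=0.977723.
E[X] = 0.666667·1.85714 + 0.25·5.6 + 0.0833333·0.492537 = 2.67914.
E[X²] = 0.666667·8.7551 + 0.25·36.96 + 0.0833333·0.977723 = 15.1582.
Var(X) = E[X²] − (E[X])² = 15.1582 − 7.17779 = 7.98042.

7.980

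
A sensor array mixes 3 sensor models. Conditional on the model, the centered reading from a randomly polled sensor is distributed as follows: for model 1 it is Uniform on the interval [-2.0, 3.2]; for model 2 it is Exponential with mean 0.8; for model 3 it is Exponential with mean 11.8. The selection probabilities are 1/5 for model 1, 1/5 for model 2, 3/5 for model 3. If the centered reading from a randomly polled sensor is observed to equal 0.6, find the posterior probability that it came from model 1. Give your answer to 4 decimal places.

0.1877

Likelihoods f(0.6 | ·): 1: 0.192308; 2: 0.590458; 3: 0.0805444.
Posterior ∝ prior × likelihood. Numerator for 1: 0.2·0.192308 = 0.0384615.
Normalizing constant: 0.2·0.192308 + 0.2·0.590458 + 0.6·0.0805444 = 0.20488.
P(1 | observation) = 0.0384615 / 0.20488 = 0.187727.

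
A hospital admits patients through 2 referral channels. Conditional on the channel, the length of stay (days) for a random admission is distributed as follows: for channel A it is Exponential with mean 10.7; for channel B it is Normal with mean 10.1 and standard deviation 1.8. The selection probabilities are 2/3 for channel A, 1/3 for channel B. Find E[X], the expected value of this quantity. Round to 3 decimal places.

Component means — A: 10.7; B: 10.1.
E[X] = 0.666667·10.7 + 0.333333·10.1 = 10.5.

10.500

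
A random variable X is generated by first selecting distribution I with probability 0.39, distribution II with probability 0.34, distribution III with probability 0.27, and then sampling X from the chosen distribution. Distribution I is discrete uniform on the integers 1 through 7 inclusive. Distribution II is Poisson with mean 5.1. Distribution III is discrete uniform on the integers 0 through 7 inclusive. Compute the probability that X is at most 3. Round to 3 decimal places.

0.388

Conditional on each component, P(X ≤ 3): I: 0.428571; II: 0.251268; III: 0.5.
By total probability, P(X ≤ 3) = 0.39·0.428571 + 0.34·0.251268 + 0.27·0.5 = 0.387574.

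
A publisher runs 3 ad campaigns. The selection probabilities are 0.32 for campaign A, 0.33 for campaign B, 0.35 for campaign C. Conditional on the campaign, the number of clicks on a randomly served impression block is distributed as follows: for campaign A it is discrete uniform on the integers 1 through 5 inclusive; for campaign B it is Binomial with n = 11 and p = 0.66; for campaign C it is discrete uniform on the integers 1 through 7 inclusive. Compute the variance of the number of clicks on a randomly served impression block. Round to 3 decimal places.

Per component, A: μ=3, E[X²]=11; B: μ=7.26, E[X²]=55.176; C: μ=4, E[X²]=20.
E[X] = 0.32·3 + 0.33·7.26 + 0.35·4 = 4.7558.
E[X²] = 0.32·11 + 0.33·55.176 + 0.35·20 = 28.7281.
Var(X) = E[X²] − (E[X])² = 28.7281 − 22.6176 = 6.11045.

6.110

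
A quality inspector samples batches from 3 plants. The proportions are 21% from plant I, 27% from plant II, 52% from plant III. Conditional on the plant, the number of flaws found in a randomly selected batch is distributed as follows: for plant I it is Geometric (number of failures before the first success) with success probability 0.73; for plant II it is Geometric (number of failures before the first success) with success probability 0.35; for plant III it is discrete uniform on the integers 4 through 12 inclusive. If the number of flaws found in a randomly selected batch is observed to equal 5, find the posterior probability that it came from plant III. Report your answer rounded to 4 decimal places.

0.8378

Likelihoods P(X=5 | ·): I: 0.00104747; II: 0.0406102; III: 0.111111.
Posterior ∝ prior × likelihood. Numerator for III: 0.52·0.111111 = 0.0577778.
Normalizing constant: 0.21·0.00104747 + 0.27·0.0406102 + 0.52·0.111111 = 0.0689625.
P(III | observation) = 0.0577778 / 0.0689625 = 0.837815.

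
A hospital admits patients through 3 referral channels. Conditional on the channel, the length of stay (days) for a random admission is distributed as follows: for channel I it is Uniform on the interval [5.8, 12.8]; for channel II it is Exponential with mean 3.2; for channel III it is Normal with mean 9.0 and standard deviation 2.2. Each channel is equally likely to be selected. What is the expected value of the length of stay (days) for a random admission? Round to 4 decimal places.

7.1667

Component means — I: 9.3; II: 3.2; III: 9.
E[X] = 0.333333·9.3 + 0.333333·3.2 + 0.333333·9 = 7.16667.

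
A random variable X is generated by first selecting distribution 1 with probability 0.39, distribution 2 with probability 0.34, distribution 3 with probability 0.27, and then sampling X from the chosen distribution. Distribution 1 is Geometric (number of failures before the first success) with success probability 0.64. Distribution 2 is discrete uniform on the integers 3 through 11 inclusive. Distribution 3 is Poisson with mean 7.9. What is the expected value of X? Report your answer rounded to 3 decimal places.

4.732

Component means — 1: 0.5625; 2: 7; 3: 7.9.
E[X] = 0.39·0.5625 + 0.34·7 + 0.27·7.9 = 4.73238.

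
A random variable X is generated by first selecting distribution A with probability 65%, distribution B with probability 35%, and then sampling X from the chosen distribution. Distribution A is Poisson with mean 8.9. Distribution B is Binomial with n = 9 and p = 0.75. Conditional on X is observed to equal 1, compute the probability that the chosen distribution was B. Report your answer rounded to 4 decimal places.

Likelihoods P(X=1 | ·): A: 0.00121386; B: 0.000102997.
Posterior ∝ prior × likelihood. Numerator for B: 0.35·0.000102997 = 3.60489e-05.
Normalizing constant: 0.65·0.00121386 + 0.35·0.000102997 = 0.000825059.
P(B | observation) = 3.60489e-05 / 0.000825059 = 0.0436925.

0.0437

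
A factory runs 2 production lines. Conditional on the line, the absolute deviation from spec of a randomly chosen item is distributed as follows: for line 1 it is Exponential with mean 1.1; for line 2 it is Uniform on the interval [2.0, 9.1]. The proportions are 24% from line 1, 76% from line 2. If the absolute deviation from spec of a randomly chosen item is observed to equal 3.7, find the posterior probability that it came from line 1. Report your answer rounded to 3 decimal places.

0.066

Likelihoods f(3.7 | ·): 1: 0.0314629; 2: 0.140845.
Posterior ∝ prior × likelihood. Numerator for 1: 0.24·0.0314629 = 0.00755109.
Normalizing constant: 0.24·0.0314629 + 0.76·0.140845 = 0.114593.
P(1 | observation) = 0.00755109 / 0.114593 = 0.0658947.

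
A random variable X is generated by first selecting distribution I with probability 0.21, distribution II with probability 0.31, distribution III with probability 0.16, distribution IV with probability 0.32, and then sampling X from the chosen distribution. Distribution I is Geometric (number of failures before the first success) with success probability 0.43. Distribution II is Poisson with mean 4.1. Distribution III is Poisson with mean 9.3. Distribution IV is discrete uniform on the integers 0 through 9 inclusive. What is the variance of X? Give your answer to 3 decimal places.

11.898

Per component, I: μ=1.32558, E[X²]=4.83991; II: μ=4.1, E[X²]=20.91; III: μ=9.3, E[X²]=95.79; IV: μ=4.5, E[X²]=28.5.
E[X] = 0.21·1.32558 + 0.31·4.1 + 0.16·9.3 + 0.32·4.5 = 4.47737.
E[X²] = 0.21·4.83991 + 0.31·20.91 + 0.16·95.79 + 0.32·28.5 = 31.9449.
Var(X) = E[X²] − (E[X])² = 31.9449 − 20.0469 = 11.898.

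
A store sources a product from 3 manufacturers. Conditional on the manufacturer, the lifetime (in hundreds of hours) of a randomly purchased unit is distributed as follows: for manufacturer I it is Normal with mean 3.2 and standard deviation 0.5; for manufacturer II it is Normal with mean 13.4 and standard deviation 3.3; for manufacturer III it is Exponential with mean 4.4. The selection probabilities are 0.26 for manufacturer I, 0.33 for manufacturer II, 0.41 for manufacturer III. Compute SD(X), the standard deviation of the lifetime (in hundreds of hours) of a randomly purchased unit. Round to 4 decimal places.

5.6246

Per component, I: μ=3.2, E[X²]=10.49; II: μ=13.4, E[X²]=190.45; III: μ=4.4, E[X²]=38.72.
E[X] = 0.26·3.2 + 0.33·13.4 + 0.41·4.4 = 7.058.
E[X²] = 0.26·10.49 + 0.33·190.45 + 0.41·38.72 = 81.4511.
Var(X) = E[X²] − (E[X])² = 81.4511 − 49.8154 = 31.6357.
SD(X) = √31.6357 = 5.62457.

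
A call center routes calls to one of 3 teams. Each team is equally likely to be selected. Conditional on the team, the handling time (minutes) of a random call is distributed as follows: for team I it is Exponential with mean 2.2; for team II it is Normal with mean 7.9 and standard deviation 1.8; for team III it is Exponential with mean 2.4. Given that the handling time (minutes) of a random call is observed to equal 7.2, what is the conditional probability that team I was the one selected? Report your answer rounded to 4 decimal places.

0.0708

Likelihoods f(7.2 | ·): I: 0.0172286; II: 0.205493; III: 0.0207446.
Posterior ∝ prior × likelihood. Numerator for I: 0.333333·0.0172286 = 0.00574287.
Normalizing constant: 0.333333·0.0172286 + 0.333333·0.205493 + 0.333333·0.0207446 = 0.0811555.
P(I | observation) = 0.00574287 / 0.0811555 = 0.0707638.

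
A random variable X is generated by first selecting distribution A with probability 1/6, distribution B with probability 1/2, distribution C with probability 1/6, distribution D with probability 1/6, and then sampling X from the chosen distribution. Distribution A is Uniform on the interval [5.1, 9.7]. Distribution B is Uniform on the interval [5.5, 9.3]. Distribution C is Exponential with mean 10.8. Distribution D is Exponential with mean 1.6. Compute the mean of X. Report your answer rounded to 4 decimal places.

7.0000

Component means — A: 7.4; B: 7.4; C: 10.8; D: 1.6.
E[X] = 0.166667·7.4 + 0.5·7.4 + 0.166667·10.8 + 0.166667·1.6 = 7.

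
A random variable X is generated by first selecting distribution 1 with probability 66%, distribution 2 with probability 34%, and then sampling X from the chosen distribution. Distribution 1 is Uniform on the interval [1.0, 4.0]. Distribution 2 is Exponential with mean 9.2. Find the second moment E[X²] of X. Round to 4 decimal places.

62.1752

For each component E[X²] = Var + (mean)², giving 1: 7; 2: 169.28.
Overall E[X²] = 0.66·7 + 0.34·169.28 = 62.1752.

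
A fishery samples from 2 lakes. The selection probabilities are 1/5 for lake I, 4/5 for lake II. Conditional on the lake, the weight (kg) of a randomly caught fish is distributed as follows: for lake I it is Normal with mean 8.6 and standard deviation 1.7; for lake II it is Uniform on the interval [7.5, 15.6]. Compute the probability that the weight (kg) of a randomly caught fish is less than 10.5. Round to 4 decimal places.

Conditional on each lake, P(X < 10.5): I: 0.868141; II: 0.37037.
By total probability, P(X < 10.5) = 0.2·0.868141 + 0.8·0.37037 = 0.469925.

0.4699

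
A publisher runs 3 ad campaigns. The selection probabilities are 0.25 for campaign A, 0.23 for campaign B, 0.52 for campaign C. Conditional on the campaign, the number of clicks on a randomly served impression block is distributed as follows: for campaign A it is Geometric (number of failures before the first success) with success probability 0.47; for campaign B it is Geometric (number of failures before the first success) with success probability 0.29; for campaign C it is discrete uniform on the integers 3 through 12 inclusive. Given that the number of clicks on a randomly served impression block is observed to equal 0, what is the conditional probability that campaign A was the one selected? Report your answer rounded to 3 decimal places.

Likelihoods P(X=0 | ·): A: 0.47; B: 0.29; C: 0.
Posterior ∝ prior × likelihood. Numerator for A: 0.25·0.47 = 0.1175.
Normalizing constant: 0.25·0.47 + 0.23·0.29 + 0.52·0 = 0.1842.
P(A | observation) = 0.1175 / 0.1842 = 0.637894.

0.638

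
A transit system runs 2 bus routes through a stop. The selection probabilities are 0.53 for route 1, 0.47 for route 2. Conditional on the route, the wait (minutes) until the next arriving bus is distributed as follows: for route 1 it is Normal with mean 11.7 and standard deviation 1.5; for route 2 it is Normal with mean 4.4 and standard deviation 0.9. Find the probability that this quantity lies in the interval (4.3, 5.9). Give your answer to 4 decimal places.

Conditional on each route, P(4.3 < X < 5.9): 1: 5.47623e-05; 2: 0.496446.
By total probability, P(4.3 < X < 5.9) = 0.53·5.47623e-05 + 0.47·0.496446 = 0.233358.

0.2334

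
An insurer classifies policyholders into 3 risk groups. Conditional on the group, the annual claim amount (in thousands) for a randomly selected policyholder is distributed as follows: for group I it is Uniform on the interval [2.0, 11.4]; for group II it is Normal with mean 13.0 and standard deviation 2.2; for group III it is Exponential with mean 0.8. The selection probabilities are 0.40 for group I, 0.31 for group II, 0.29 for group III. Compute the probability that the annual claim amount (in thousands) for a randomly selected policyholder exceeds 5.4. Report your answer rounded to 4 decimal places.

Conditional on each group, P(X > 5.4): I: 0.638298; II: 0.999724; III: 0.00117088.
By total probability, P(X > 5.4) = 0.4·0.638298 + 0.31·0.999724 + 0.29·0.00117088 = 0.565573.

0.5656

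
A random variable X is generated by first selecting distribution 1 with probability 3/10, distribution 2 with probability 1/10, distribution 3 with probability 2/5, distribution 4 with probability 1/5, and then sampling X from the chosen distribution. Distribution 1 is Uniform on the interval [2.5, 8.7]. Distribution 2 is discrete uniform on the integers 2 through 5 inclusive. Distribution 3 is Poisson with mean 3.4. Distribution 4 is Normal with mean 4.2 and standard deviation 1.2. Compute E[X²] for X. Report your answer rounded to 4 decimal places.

21.5190

For each component E[X²] = Var + (mean)², giving 1: 34.5633; 2: 13.5; 3: 14.96; 4: 19.08.
Overall E[X²] = 0.3·34.5633 + 0.1·13.5 + 0.4·14.96 + 0.2·19.08 = 21.519.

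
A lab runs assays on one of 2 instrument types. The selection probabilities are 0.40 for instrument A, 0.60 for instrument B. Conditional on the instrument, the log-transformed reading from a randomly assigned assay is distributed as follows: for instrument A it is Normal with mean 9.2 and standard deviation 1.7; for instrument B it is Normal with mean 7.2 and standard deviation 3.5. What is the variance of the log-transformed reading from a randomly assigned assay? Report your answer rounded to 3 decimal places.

Per component, A: μ=9.2, E[X²]=87.53; B: μ=7.2, E[X²]=64.09.
E[X] = 0.4·9.2 + 0.6·7.2 = 8.
E[X²] = 0.4·87.53 + 0.6·64.09 = 73.466.
Var(X) = E[X²] − (E[X])² = 73.466 − 64 = 9.466.

9.466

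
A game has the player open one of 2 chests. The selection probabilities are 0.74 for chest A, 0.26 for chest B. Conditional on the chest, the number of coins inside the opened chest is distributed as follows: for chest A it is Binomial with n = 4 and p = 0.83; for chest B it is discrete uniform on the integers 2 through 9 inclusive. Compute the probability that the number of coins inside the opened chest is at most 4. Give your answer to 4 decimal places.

Conditional on each chest, P(X ≤ 4): A: 1; B: 0.375.
By total probability, P(X ≤ 4) = 0.74·1 + 0.26·0.375 = 0.8375.

0.8375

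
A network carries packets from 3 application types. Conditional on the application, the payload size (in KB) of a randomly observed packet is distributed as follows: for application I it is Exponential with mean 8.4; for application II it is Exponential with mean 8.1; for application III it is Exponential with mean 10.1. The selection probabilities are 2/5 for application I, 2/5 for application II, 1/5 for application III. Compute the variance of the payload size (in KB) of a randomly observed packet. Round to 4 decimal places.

75.4356

Per component, I: μ=8.4, E[X²]=141.12; II: μ=8.1, E[X²]=131.22; III: μ=10.1, E[X²]=204.02.
E[X] = 0.4·8.4 + 0.4·8.1 + 0.2·10.1 = 8.62.
E[X²] = 0.4·141.12 + 0.4·131.22 + 0.2·204.02 = 149.74.
Var(X) = E[X²] − (E[X])² = 149.74 − 74.3044 = 75.4356.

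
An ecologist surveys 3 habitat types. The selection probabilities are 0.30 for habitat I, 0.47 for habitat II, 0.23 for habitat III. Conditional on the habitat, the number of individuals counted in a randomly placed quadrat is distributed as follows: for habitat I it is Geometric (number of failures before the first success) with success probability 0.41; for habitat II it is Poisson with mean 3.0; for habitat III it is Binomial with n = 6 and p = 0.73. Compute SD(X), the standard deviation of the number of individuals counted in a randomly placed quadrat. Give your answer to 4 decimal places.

Per component, I: μ=1.43902, E[X²]=5.58061; II: μ=3, E[X²]=12; III: μ=4.38, E[X²]=20.367.
E[X] = 0.3·1.43902 + 0.47·3 + 0.23·4.38 = 2.84911.
E[X²] = 0.3·5.58061 + 0.47·12 + 0.23·20.367 = 11.9986.
Var(X) = E[X²] − (E[X])² = 11.9986 − 8.11741 = 3.88118.
SD(X) = √3.88118 = 1.97007.

1.9701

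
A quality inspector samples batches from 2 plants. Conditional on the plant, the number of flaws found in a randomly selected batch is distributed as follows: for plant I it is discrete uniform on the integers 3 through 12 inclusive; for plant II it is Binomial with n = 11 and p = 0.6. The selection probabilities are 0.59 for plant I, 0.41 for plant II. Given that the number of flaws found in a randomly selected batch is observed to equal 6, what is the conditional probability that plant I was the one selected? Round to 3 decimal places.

Likelihoods P(X=6 | ·): I: 0.1; II: 0.220724.
Posterior ∝ prior × likelihood. Numerator for I: 0.59·0.1 = 0.059.
Normalizing constant: 0.59·0.1 + 0.41·0.220724 = 0.149497.
P(I | observation) = 0.059 / 0.149497 = 0.394657.

0.395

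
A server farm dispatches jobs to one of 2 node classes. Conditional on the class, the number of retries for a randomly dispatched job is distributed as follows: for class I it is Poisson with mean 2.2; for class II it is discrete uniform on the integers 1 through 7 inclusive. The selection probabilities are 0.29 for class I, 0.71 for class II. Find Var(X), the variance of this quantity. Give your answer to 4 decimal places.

4.1451

Per component, I: μ=2.2, E[X²]=7.04; II: μ=4, E[X²]=20.
E[X] = 0.29·2.2 + 0.71·4 = 3.478.
E[X²] = 0.29·7.04 + 0.71·20 = 16.2416.
Var(X) = E[X²] − (E[X])² = 16.2416 − 12.0965 = 4.14512.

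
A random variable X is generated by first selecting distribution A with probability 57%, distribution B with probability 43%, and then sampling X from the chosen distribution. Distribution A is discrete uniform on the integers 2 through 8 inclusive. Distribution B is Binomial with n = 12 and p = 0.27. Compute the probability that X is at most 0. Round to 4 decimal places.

0.0098

Conditional on each component, P(X ≤ 0): A: 0; B: 0.022902.
By total probability, P(X ≤ 0) = 0.57·0 + 0.43·0.022902 = 0.00984788.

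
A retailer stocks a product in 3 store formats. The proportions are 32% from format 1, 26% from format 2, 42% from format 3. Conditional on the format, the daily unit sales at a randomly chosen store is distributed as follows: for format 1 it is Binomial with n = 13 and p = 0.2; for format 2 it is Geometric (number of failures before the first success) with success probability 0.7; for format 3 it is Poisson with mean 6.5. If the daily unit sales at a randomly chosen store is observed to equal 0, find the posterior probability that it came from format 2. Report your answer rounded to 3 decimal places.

Likelihoods P(X=0 | ·): 1: 0.0549756; 2: 0.7; 3: 0.00150344.
Posterior ∝ prior × likelihood. Numerator for 2: 0.26·0.7 = 0.182.
Normalizing constant: 0.32·0.0549756 + 0.26·0.7 + 0.42·0.00150344 = 0.200224.
P(2 | observation) = 0.182 / 0.200224 = 0.908984.

0.909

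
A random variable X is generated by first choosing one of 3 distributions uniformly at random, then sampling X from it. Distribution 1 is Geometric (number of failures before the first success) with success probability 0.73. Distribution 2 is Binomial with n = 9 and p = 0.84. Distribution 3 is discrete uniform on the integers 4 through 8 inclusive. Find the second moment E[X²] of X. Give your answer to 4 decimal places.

For each component E[X²] = Var + (mean)², giving 1: 0.64346; 2: 58.3632; 3: 38.
Overall E[X²] = 0.333333·0.64346 + 0.333333·58.3632 + 0.333333·38 = 32.3356.

32.3356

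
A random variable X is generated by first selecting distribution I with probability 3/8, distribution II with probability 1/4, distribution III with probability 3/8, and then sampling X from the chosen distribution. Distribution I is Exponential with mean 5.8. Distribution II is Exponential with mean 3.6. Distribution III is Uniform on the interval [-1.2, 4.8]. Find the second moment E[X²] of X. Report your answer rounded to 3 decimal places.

For each component E[X²] = Var + (mean)², giving I: 67.28; II: 25.92; III: 6.24.
Overall E[X²] = 0.375·67.28 + 0.25·25.92 + 0.375·6.24 = 34.05.

34.050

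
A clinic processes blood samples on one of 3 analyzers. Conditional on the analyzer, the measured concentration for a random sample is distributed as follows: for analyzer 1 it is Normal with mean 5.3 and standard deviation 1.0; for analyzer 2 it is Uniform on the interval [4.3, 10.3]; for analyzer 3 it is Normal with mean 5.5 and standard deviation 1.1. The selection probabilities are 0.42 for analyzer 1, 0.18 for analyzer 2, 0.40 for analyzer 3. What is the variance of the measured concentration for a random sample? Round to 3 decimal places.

1.986

Per component, 1: μ=5.3, E[X²]=29.09; 2: μ=7.3, E[X²]=56.29; 3: μ=5.5, E[X²]=31.46.
E[X] = 0.42·5.3 + 0.18·7.3 + 0.4·5.5 = 5.74.
E[X²] = 0.42·29.09 + 0.18·56.29 + 0.4·31.46 = 34.934.
Var(X) = E[X²] − (E[X])² = 34.934 − 32.9476 = 1.9864.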